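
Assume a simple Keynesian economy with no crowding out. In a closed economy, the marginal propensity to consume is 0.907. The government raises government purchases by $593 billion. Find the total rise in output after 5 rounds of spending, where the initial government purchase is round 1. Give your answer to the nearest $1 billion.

Round 1 adds ΔG = $593 billion; each later round is MPC = 0.907 times the previous.
After 5 rounds: 593 + 537.851 + 487.830857 + 442.462587299 + 401.313566680193 = ΔG·(1 − c^5)/(1 − c) = 593 × (1 − 0.613813499121307)/0.093 ≈ $2,462 billion.

$2,462 billion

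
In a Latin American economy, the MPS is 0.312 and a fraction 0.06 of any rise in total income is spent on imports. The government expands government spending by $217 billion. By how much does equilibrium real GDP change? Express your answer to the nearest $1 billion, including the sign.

+$583 billion

MPC = 1 − MPS = 1 − 0.312 = 0.688.
Expenditure multiplier = 1/(1 − c + m) = 1/(1 − 0.688 + 0.06) = 1/0.372 ≈ 2.688.
ΔY = k × ΔG = (+$217 billion) / 0.372 ≈ +$583 billion.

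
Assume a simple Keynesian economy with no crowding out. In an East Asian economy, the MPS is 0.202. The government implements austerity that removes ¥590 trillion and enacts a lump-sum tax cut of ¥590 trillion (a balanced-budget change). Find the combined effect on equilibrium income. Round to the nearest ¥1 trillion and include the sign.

MPC = 1 − MPS = 1 − 0.202 = 0.798.
Expenditure multiplier = 1/(1 − MPC) = 1/(1 − 0.798) = 1/0.202 ≈ 4.95.
ΔG contributes k·ΔG = (−¥590 trillion) / 0.202 ≈ −¥2,920.8 trillion.
ΔT of −¥590 trillion changes first-round spending by −c·ΔT = +¥470.82 trillion, contributing k·(−c·ΔT) = (+¥470.82 trillion) / 0.202 ≈ +¥2,330.8 trillion.
With ΔG = ΔT and no other leakages, the balanced-budget multiplier is 1, so ΔY = ΔG = −¥590 trillion.

−¥590 trillion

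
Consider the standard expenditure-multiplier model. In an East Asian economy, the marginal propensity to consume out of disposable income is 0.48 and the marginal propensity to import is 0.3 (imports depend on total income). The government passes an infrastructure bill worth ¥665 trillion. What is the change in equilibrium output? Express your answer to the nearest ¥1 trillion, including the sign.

+¥811 trillion

Expenditure multiplier = 1/(1 − c + m) = 1/(1 − 0.48 + 0.3) = 1/0.82 ≈ 1.22.
ΔY = k × ΔG = (+¥665 trillion) / 0.82 ≈ +¥811 trillion.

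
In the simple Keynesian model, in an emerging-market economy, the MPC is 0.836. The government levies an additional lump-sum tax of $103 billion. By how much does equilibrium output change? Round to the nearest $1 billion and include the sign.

−$525 billion

A lump-sum tax change of +$103 billion shifts disposable income by −$103 billion; first-round consumption changes by −c × ΔT = −0.836 × (+$103 billion) = −$86.108 billion.
Expenditure multiplier = 1/(1 − MPC) = 1/(1 − 0.836) = 1/0.164 ≈ 6.098.
The tax multiplier is −c × k ≈ −5.098, so ΔY = k × (−c·ΔT) = (−$86.108 billion) / 0.164 ≈ −$525 billion.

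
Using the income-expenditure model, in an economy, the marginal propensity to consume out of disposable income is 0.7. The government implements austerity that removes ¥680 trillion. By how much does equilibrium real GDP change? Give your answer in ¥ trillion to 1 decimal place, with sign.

−¥2,266.7 trillion

Expenditure multiplier = 1/(1 − MPC) = 1/(1 − 0.7) = 1/0.3 ≈ 3.333.
ΔY = k × ΔG = (−¥680 trillion) / 0.3 ≈ −¥2,266.7 trillion.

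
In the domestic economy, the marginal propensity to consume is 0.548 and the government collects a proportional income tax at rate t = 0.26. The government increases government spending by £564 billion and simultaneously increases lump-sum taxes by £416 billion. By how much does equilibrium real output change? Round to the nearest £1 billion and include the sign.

Expenditure multiplier = 1/(1 − c(1−t)) = 1/(1 − 0.548×0.74) = 1/0.59448 ≈ 1.682.
ΔG contributes k·ΔG = (+£564 billion) / 0.59448 ≈ +£948.7 billion.
ΔT of +£416 billion changes first-round spending by −c·ΔT = −£227.968 billion, contributing k·(−c·ΔT) = (−£227.968 billion) / 0.59448 ≈ −£383.5 billion.
Net ΔY = k(ΔG − c·ΔT) = (+£336.032 billion) / 0.59448 ≈ +£565 billion.

+£565 billion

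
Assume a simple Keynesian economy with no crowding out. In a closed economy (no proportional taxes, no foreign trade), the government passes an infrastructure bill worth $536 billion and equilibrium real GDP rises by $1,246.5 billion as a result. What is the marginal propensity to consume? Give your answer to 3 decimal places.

Implied spending multiplier k = ΔY/ΔG = 1,246.5/536 ≈ 2.3256.
Since k = 1/(1 − MPC), MPC = 1 − 1/k = 1 − ΔG/ΔY = 1 − 536/1,246.5 ≈ 0.570.

0.570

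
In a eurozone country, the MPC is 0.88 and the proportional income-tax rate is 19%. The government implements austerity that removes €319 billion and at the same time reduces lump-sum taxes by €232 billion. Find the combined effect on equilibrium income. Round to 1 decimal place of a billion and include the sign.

Expenditure multiplier = 1/(1 − c(1−t)) = 1/(1 − 0.88×0.81) = 1/0.2872 ≈ 3.482.
ΔG contributes k·ΔG = (−€319 billion) / 0.2872 ≈ −€1,110.7 billion.
ΔT of −€232 billion changes first-round spending by −c·ΔT = +€204.16 billion, contributing k·(−c·ΔT) = (+€204.16 billion) / 0.2872 ≈ +€710.9 billion.
Net ΔY = k(ΔG − c·ΔT) = (−€114.84 billion) / 0.2872 ≈ −€399.9 billion.

−€399.9 billion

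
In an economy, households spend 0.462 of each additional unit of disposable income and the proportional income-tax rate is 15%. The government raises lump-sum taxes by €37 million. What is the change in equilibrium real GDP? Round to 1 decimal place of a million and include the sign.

−€28.1 million

A lump-sum tax change of +€37 million shifts disposable income by −€37 million; first-round consumption changes by −c × ΔT = −0.462 × (+€37 million) = −€17.094 million.
Expenditure multiplier = 1/(1 − c(1−t)) = 1/(1 − 0.462×0.85) = 1/0.6073 ≈ 1.647.
The tax multiplier is −c × k ≈ −0.761, so ΔY = k × (−c·ΔT) = (−€17.094 million) / 0.6073 ≈ −€28.1 million.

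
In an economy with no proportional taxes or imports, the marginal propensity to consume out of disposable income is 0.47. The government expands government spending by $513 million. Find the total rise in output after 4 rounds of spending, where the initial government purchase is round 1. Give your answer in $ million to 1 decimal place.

$920.7 million

Round 1 adds ΔG = $513 million; each later round is MPC = 0.47 times the previous.
After 4 rounds: 513 + 241.11 + 113.3217 + 53.261199 = ΔG·(1 − c^4)/(1 − c) = 513 × (1 − 0.04879681)/0.53 ≈ $920.7 million.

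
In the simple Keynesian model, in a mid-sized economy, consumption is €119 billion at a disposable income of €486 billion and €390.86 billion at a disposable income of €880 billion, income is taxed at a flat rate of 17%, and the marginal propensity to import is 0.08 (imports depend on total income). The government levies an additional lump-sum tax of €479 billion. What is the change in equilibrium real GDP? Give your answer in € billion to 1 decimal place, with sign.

MPC = ΔC/ΔYd = (390.86 − 119)/(880 − 486) = 271.86/394 = 0.69.
A lump-sum tax change of +€479 billion shifts disposable income by −€479 billion; first-round consumption changes by −c × ΔT = −0.69 × (+€479 billion) = −€330.51 billion.
Expenditure multiplier = 1/(1 − c(1−t) + m) = 1/(1 − 0.69×0.83 + 0.08) = 1/0.5073 ≈ 1.971.
The tax multiplier is −c × k ≈ −1.36, so ΔY = k × (−c·ΔT) = (−€330.51 billion) / 0.5073 ≈ −€651.5 billion.

−€651.5 billion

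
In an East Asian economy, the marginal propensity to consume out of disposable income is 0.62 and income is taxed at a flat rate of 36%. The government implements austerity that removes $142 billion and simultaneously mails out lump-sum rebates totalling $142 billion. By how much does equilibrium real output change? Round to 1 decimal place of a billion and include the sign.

Expenditure multiplier = 1/(1 − c(1−t)) = 1/(1 − 0.62×0.64) = 1/0.6032 ≈ 1.658.
ΔG contributes k·ΔG = (−$142 billion) / 0.6032 ≈ −$235.4 billion.
ΔT of −$142 billion changes first-round spending by −c·ΔT = +$88.04 billion, contributing k·(−c·ΔT) = (+$88.04 billion) / 0.6032 ≈ +$146 billion.
Net ΔY = k(ΔG − c·ΔT) = (−$53.96 billion) / 0.6032 ≈ −$89.5 billion.

−$89.5 billion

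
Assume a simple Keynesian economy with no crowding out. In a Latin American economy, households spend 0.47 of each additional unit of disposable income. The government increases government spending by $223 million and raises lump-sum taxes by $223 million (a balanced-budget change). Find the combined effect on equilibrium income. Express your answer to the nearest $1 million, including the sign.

Expenditure multiplier = 1/(1 − MPC) = 1/(1 − 0.47) = 1/0.53 ≈ 1.887.
ΔG contributes k·ΔG = (+$223 million) / 0.53 ≈ +$420.8 million.
ΔT of +$223 million changes first-round spending by −c·ΔT = −$104.81 million, contributing k·(−c·ΔT) = (−$104.81 million) / 0.53 ≈ −$197.8 million.
With ΔG = ΔT and no other leakages, the balanced-budget multiplier is 1, so ΔY = ΔG = +$223 million.

+$223 million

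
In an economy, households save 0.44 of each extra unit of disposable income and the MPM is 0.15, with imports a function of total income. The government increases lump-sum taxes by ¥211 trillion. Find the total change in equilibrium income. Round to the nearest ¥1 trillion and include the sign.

MPC = 1 − MPS = 1 − 0.44 = 0.56.
A lump-sum tax change of +¥211 trillion shifts disposable income by −¥211 trillion; first-round consumption changes by −c × ΔT = −0.56 × (+¥211 trillion) = −¥118.16 trillion.
Expenditure multiplier = 1/(1 − c + m) = 1/(1 − 0.56 + 0.15) = 1/0.59 ≈ 1.695.
The tax multiplier is −c × k ≈ −0.949, so ΔY = k × (−c·ΔT) = (−¥118.16 trillion) / 0.59 ≈ −¥200 trillion.

−¥200 trillion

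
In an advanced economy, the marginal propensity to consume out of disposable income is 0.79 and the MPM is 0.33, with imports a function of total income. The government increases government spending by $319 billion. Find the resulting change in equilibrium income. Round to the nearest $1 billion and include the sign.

Spending multiplier = 1/(1 − c + m) = 1/(1 − 0.79 + 0.33) = 1/0.54 ≈ 1.852.
ΔY = k × ΔG = (+$319 billion) / 0.54 ≈ +$591 billion.

+$591 billion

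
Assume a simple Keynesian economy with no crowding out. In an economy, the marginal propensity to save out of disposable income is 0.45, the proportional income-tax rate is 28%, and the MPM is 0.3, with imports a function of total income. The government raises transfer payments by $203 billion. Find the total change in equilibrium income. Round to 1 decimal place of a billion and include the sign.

+$123.5 billion

MPC = 1 − MPS = 1 − 0.45 = 0.55.
The transfer change shifts disposable income by +$203 billion, so first-round consumption changes by c·ΔTR = 0.55 × (+$203 billion) = +$111.65 billion.
Expenditure multiplier = 1/(1 − c(1−t) + m) = 1/(1 − 0.55×0.72 + 0.3) = 1/0.904 ≈ 1.106.
The transfer multiplier is c × k ≈ 0.608, so ΔY = k × (c·ΔTR) = (+$111.65 billion) / 0.904 ≈ +$123.5 billion.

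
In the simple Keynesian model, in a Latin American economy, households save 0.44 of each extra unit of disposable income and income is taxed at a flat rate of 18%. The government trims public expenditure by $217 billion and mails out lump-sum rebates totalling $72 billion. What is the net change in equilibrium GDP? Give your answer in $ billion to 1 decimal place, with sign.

−$326.7 billion

MPC = 1 − MPS = 1 − 0.44 = 0.56.
Expenditure multiplier = 1/(1 − c(1−t)) = 1/(1 − 0.56×0.82) = 1/0.5408 ≈ 1.849.
ΔG contributes k·ΔG = (−$217 billion) / 0.5408 ≈ −$401.3 billion.
ΔT of −$72 billion changes first-round spending by −c·ΔT = +$40.32 billion, contributing k·(−c·ΔT) = (+$40.32 billion) / 0.5408 ≈ +$74.6 billion.
Net ΔY = k(ΔG − c·ΔT) = (−$176.68 billion) / 0.5408 ≈ −$326.7 billion.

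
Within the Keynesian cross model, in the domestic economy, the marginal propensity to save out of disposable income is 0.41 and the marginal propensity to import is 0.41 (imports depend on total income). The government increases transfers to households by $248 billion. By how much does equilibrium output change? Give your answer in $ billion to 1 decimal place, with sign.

MPC = 1 − MPS = 1 − 0.41 = 0.59.
The transfer change shifts disposable income by +$248 billion, so first-round consumption changes by c·ΔTR = 0.59 × (+$248 billion) = +$146.32 billion.
Expenditure multiplier = 1/(1 − c + m) = 1/(1 − 0.59 + 0.41) = 1/0.82 ≈ 1.22.
The transfer multiplier is c × k ≈ 0.72, so ΔY = k × (c·ΔTR) = (+$146.32 billion) / 0.82 ≈ +$178.4 billion.

+$178.4 billion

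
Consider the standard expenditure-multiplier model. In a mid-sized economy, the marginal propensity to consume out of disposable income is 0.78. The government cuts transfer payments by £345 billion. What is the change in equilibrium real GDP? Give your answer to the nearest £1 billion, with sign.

−£1,223 billion

The transfer change shifts disposable income by −£345 billion, so first-round consumption changes by c·ΔTR = 0.78 × (−£345 billion) = −£269.1 billion.
Expenditure multiplier = 1/(1 − MPC) = 1/(1 − 0.78) = 1/0.22 ≈ 4.545.
The transfer multiplier is c × k ≈ 3.545, so ΔY = k × (c·ΔTR) = (−£269.1 billion) / 0.22 ≈ −£1,223 billion.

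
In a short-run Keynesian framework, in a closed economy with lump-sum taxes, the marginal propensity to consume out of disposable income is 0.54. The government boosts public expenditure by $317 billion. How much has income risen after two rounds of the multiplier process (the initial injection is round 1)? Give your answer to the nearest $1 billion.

Round 1 adds ΔG = $317 billion; each later round is MPC = 0.54 times the previous.
After 2 rounds: 317 + 171.18 = ΔG·(1 − c^2)/(1 − c) = 317 × (1 − 0.2916)/0.46 ≈ $488 billion.

$488 billion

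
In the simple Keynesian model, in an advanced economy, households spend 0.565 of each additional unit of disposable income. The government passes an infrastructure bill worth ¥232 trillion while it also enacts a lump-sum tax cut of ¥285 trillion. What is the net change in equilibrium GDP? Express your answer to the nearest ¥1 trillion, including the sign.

+¥904 trillion

Expenditure multiplier = 1/(1 − MPC) = 1/(1 − 0.565) = 1/0.435 ≈ 2.299.
ΔG contributes k·ΔG = (+¥232 trillion) / 0.435 ≈ +¥533.3 trillion.
ΔT of −¥285 trillion changes first-round spending by −c·ΔT = +¥161.025 trillion, contributing k·(−c·ΔT) = (+¥161.025 trillion) / 0.435 ≈ +¥370.2 trillion.
Net ΔY = k(ΔG − c·ΔT) = (+¥393.025 trillion) / 0.435 ≈ +¥904 trillion.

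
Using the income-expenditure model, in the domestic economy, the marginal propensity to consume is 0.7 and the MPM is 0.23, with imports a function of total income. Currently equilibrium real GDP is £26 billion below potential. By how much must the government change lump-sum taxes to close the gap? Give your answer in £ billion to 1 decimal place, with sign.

−£19.7 billion

Spending multiplier = 1/(1 − c + m) = 1/(1 − 0.7 + 0.23) = 1/0.53 ≈ 1.887.
Tax multiplier = −c·k = −0.7/0.53 ≈ −1.321. Need ΔY = +£26 billion, so ΔT = ΔY/(−c·k) = −(+£26 billion) × 0.53 / 0.7 ≈ −£19.7 billion.
The government should cut lump-sum taxes by £19.7 billion.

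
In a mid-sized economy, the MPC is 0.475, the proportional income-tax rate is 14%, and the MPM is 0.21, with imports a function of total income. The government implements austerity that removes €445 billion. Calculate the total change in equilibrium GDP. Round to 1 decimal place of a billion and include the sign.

Expenditure multiplier = 1/(1 − c(1−t) + m) = 1/(1 − 0.475×0.86 + 0.21) = 1/0.8015 ≈ 1.248.
ΔY = k × ΔG = (−€445 billion) / 0.8015 ≈ −€555.2 billion.

−€555.2 billion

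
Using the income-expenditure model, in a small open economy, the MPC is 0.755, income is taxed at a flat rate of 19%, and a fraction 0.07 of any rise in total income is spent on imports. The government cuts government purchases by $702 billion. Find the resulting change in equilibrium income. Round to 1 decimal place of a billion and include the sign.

Government-spending multiplier = 1/(1 − c(1−t) + m) = 1/(1 − 0.755×0.81 + 0.07) = 1/0.45845 ≈ 2.181.
ΔY = k × ΔG = (−$702 billion) / 0.45845 ≈ −$1,531.2 billion.

−$1,531.2 billion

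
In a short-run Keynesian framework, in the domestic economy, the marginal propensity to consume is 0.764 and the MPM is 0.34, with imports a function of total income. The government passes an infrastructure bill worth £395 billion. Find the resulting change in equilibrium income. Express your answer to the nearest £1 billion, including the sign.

+£686 billion

Expenditure multiplier = 1/(1 − c + m) = 1/(1 − 0.764 + 0.34) = 1/0.576 ≈ 1.736.
ΔY = k × ΔG = (+£395 billion) / 0.576 ≈ +£686 billion.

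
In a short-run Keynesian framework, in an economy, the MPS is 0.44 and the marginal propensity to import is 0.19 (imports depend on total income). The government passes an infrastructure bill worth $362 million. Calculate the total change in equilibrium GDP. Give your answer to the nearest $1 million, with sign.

MPC = 1 − MPS = 1 − 0.44 = 0.56.
Expenditure multiplier = 1/(1 − c + m) = 1/(1 − 0.56 + 0.19) = 1/0.63 ≈ 1.587.
ΔY = k × ΔG = (+$362 million) / 0.63 ≈ +$575 million.

+$575 million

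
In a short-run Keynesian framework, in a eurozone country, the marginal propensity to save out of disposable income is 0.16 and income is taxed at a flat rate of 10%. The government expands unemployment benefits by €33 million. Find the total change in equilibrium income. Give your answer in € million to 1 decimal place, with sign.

+€113.6 million

MPC = 1 − MPS = 1 − 0.16 = 0.84.
The transfer change shifts disposable income by +€33 million, so first-round consumption changes by c·ΔTR = 0.84 × (+€33 million) = +€27.72 million.
Expenditure multiplier = 1/(1 − c(1−t)) = 1/(1 − 0.84×0.9) = 1/0.244 ≈ 4.098.
The transfer multiplier is c × k ≈ 3.443, so ΔY = k × (c·ΔTR) = (+€27.72 million) / 0.244 ≈ +€113.6 million.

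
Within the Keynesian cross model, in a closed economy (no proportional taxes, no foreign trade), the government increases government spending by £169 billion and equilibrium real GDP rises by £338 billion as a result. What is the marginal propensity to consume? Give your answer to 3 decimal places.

0.500

Implied spending multiplier k = ΔY/ΔG = 338/169 = 2.
Since k = 1/(1 − MPC), MPC = 1 − 1/k = 1 − ΔG/ΔY = 1 − 169/338 = 0.500.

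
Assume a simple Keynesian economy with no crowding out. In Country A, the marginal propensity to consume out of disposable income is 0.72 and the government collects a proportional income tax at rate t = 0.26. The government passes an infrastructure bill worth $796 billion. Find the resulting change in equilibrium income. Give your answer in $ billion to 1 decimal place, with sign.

+$1,703.8 billion

Government-spending multiplier = 1/(1 − c(1−t)) = 1/(1 − 0.72×0.74) = 1/0.4672 ≈ 2.14.
ΔY = k × ΔG = (+$796 billion) / 0.4672 ≈ +$1,703.8 billion.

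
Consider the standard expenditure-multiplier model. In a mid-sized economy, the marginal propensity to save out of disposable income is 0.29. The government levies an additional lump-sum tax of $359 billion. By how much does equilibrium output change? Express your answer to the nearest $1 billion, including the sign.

−$879 billion

MPC = 1 − MPS = 1 − 0.29 = 0.71.
A lump-sum tax change of +$359 billion shifts disposable income by −$359 billion; first-round consumption changes by −c × ΔT = −0.71 × (+$359 billion) = −$254.89 billion.
Expenditure multiplier = 1/(1 − MPC) = 1/(1 − 0.71) = 1/0.29 ≈ 3.448.
The tax multiplier is −c × k ≈ −2.448, so ΔY = k × (−c·ΔT) = (−$254.89 billion) / 0.29 ≈ −$879 billion.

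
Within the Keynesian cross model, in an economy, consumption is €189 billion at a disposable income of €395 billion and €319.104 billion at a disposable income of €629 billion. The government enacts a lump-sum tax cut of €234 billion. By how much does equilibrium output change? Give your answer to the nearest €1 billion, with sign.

MPC = ΔC/ΔYd = (319.104 − 189)/(629 − 395) = 130.104/234 = 0.556.
A lump-sum tax change of −€234 billion shifts disposable income by +€234 billion; first-round consumption changes by −c × ΔT = −0.556 × (−€234 billion) = +€130.104 billion.
Expenditure multiplier = 1/(1 − MPC) = 1/(1 − 0.556) = 1/0.444 ≈ 2.252.
The tax multiplier is −c × k ≈ −1.252, so ΔY = k × (−c·ΔT) = (+€130.104 billion) / 0.444 ≈ +€293 billion.

+€293 billion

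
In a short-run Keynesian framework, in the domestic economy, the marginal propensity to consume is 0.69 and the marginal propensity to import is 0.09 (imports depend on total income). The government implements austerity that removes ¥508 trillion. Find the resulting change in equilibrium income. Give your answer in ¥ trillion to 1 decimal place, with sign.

−¥1,270.0 trillion

Government-spending multiplier = 1/(1 − c + m) = 1/(1 − 0.69 + 0.09) = 1/0.4 = 2.5.
ΔY = k × ΔG = (−¥508 trillion) / 0.4 = −¥1,270 trillion.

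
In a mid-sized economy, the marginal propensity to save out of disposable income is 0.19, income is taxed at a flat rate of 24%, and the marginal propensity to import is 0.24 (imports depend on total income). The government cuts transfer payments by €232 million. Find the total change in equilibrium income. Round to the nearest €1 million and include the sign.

−€301 million

MPC = 1 − MPS = 1 − 0.19 = 0.81.
The transfer change shifts disposable income by −€232 million, so first-round consumption changes by c·ΔTR = 0.81 × (−€232 million) = −€187.92 million.
Expenditure multiplier = 1/(1 − c(1−t) + m) = 1/(1 − 0.81×0.76 + 0.24) = 1/0.6244 ≈ 1.602.
The transfer multiplier is c × k ≈ 1.297, so ΔY = k × (c·ΔTR) = (−€187.92 million) / 0.6244 ≈ −€301 million.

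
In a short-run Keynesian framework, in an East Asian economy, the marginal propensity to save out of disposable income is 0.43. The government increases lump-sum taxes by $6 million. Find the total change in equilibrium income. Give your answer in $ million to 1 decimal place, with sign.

−$8.0 million

MPC = 1 − MPS = 1 − 0.43 = 0.57.
A lump-sum tax change of +$6 million shifts disposable income by −$6 million; first-round consumption changes by −c × ΔT = −0.57 × (+$6 million) = −$3.42 million.
Expenditure multiplier = 1/(1 − MPC) = 1/(1 − 0.57) = 1/0.43 ≈ 2.326.
The tax multiplier is −c × k ≈ −1.326, so ΔY = k × (−c·ΔT) = (−$3.42 million) / 0.43 ≈ −$8 million.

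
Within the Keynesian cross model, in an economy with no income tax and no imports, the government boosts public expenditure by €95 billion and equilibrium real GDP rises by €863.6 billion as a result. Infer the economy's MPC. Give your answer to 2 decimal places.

0.89

Implied spending multiplier k = ΔY/ΔG = 863.6/95 ≈ 9.0905.
Since k = 1/(1 − MPC), MPC = 1 − 1/k = 1 − ΔG/ΔY = 1 − 95/863.6 ≈ 0.89.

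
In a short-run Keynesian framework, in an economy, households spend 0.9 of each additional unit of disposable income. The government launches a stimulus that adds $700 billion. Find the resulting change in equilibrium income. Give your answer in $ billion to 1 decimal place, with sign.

+$7,000.0 billion

Expenditure multiplier = 1/(1 − MPC) = 1/(1 − 0.9) = 1/0.1 = 10.
ΔY = k × ΔG = (+$700 billion) / 0.1 = +$7,000 billion.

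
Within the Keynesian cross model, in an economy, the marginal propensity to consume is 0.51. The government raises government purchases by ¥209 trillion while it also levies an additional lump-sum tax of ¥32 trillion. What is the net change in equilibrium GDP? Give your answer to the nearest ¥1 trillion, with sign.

+¥393 trillion

Expenditure multiplier = 1/(1 − MPC) = 1/(1 − 0.51) = 1/0.49 ≈ 2.041.
ΔG contributes k·ΔG = (+¥209 trillion) / 0.49 ≈ +¥426.5 trillion.
ΔT of +¥32 trillion changes first-round spending by −c·ΔT = −¥16.32 trillion, contributing k·(−c·ΔT) = (−¥16.32 trillion) / 0.49 ≈ −¥33.3 trillion.
Net ΔY = k(ΔG − c·ΔT) = (+¥192.68 trillion) / 0.49 ≈ +¥393 trillion.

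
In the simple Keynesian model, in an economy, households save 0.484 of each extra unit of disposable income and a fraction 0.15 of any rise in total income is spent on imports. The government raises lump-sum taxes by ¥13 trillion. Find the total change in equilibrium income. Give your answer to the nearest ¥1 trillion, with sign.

−¥11 trillion

MPC = 1 − MPS = 1 − 0.484 = 0.516.
A lump-sum tax change of +¥13 trillion shifts disposable income by −¥13 trillion; first-round consumption changes by −c × ΔT = −0.516 × (+¥13 trillion) = −¥6.708 trillion.
Expenditure multiplier = 1/(1 − c + m) = 1/(1 − 0.516 + 0.15) = 1/0.634 ≈ 1.577.
The tax multiplier is −c × k ≈ −0.814, so ΔY = k × (−c·ΔT) = (−¥6.708 trillion) / 0.634 ≈ −¥11 trillion.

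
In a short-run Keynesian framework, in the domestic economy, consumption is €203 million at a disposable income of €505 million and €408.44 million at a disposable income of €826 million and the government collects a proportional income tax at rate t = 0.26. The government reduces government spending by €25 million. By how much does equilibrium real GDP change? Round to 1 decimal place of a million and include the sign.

−€47.5 million

MPC = ΔC/ΔYd = (408.44 − 203)/(826 − 505) = 205.44/321 = 0.64.
Expenditure multiplier = 1/(1 − c(1−t)) = 1/(1 − 0.64×0.74) = 1/0.5264 ≈ 1.9.
ΔY = k × ΔG = (−€25 million) / 0.5264 ≈ −€47.5 million.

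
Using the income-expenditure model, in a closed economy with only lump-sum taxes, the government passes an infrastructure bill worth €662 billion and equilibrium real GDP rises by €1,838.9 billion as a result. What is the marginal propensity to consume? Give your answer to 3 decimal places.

Implied spending multiplier k = ΔY/ΔG = 1,838.9/662 ≈ 2.7778.
Since k = 1/(1 − MPC), MPC = 1 − 1/k = 1 − ΔG/ΔY = 1 − 662/1,838.9 ≈ 0.640.

0.640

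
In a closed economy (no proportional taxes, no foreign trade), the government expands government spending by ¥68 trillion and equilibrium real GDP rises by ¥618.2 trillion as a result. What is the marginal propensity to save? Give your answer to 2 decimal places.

0.11

Implied spending multiplier k = ΔY/ΔG = 618.2/68 ≈ 9.0912.
Since k = 1/(1 − MPC), MPC = 1 − 1/k = 1 − ΔG/ΔY = 1 − 68/618.2 ≈ 0.89.
MPS = 1 − MPC = 0.11.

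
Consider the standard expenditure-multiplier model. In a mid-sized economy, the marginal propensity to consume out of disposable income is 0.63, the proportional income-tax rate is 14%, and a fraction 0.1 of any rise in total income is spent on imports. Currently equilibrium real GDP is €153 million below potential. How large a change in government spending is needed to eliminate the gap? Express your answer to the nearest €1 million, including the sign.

Spending multiplier = 1/(1 − c(1−t) + m) = 1/(1 − 0.63×0.86 + 0.1) = 1/0.5582 ≈ 1.791.
Need ΔY = +€153 million, so ΔG = ΔY/k = (+€153 million) × 0.5582 ≈ +€85 million.
The government should increase government spending by €85 million.

+€85 million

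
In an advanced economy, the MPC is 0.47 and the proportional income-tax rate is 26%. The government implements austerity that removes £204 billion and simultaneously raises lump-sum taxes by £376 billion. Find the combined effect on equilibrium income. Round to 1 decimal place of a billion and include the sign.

−£583.7 billion

Expenditure multiplier = 1/(1 − c(1−t)) = 1/(1 − 0.47×0.74) = 1/0.6522 ≈ 1.533.
ΔG contributes k·ΔG = (−£204 billion) / 0.6522 ≈ −£312.8 billion.
ΔT of +£376 billion changes first-round spending by −c·ΔT = −£176.72 billion, contributing k·(−c·ΔT) = (−£176.72 billion) / 0.6522 ≈ −£271 billion.
Net ΔY = k(ΔG − c·ΔT) = (−£380.72 billion) / 0.6522 ≈ −£583.7 billion.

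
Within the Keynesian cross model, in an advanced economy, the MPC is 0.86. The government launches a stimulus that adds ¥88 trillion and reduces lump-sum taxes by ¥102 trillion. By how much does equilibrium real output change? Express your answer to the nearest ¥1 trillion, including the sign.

+¥1,255 trillion

Expenditure multiplier = 1/(1 − MPC) = 1/(1 − 0.86) = 1/0.14 ≈ 7.143.
ΔG contributes k·ΔG = (+¥88 trillion) / 0.14 ≈ +¥628.6 trillion.
ΔT of −¥102 trillion changes first-round spending by −c·ΔT = +¥87.72 trillion, contributing k·(−c·ΔT) = (+¥87.72 trillion) / 0.14 ≈ +¥626.6 trillion.
Net ΔY = k(ΔG − c·ΔT) = (+¥175.72 trillion) / 0.14 ≈ +¥1,255 trillion.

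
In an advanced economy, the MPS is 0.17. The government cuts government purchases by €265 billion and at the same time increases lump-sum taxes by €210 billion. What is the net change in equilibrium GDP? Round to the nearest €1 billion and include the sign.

MPC = 1 − MPS = 1 − 0.17 = 0.83.
Expenditure multiplier = 1/(1 − MPC) = 1/(1 − 0.83) = 1/0.17 ≈ 5.882.
ΔG contributes k·ΔG = (−€265 billion) / 0.17 ≈ −€1,558.8 billion.
ΔT of +€210 billion changes first-round spending by −c·ΔT = −€174.3 billion, contributing k·(−c·ΔT) = (−€174.3 billion) / 0.17 ≈ −€1,025.3 billion.
Net ΔY = k(ΔG − c·ΔT) = (−€439.3 billion) / 0.17 ≈ −€2,584 billion.

−€2,584 billion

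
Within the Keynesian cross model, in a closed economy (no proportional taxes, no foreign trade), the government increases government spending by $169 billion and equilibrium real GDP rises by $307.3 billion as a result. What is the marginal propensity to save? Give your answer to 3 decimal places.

Implied spending multiplier k = ΔY/ΔG = 307.3/169 ≈ 1.8183.
Since k = 1/(1 − MPC), MPC = 1 − 1/k = 1 − ΔG/ΔY = 1 − 169/307.3 ≈ 0.450.
MPS = 1 − MPC = 0.550.

0.550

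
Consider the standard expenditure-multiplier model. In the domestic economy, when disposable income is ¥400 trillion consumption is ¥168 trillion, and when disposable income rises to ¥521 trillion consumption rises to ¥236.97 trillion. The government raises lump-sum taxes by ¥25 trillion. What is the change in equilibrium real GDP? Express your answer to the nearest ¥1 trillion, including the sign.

−¥33 trillion

MPC = ΔC/ΔYd = (236.97 − 168)/(521 − 400) = 68.97/121 = 0.57.
A lump-sum tax change of +¥25 trillion shifts disposable income by −¥25 trillion; first-round consumption changes by −c × ΔT = −0.57 × (+¥25 trillion) = −¥14.25 trillion.
Expenditure multiplier = 1/(1 − MPC) = 1/(1 − 0.57) = 1/0.43 ≈ 2.326.
The tax multiplier is −c × k ≈ −1.326, so ΔY = k × (−c·ΔT) = (−¥14.25 trillion) / 0.43 ≈ −¥33 trillion.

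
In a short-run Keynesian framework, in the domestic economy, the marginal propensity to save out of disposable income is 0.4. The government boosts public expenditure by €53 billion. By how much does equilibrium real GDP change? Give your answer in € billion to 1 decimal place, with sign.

MPC = 1 − MPS = 1 − 0.4 = 0.6.
Expenditure multiplier = 1/(1 − MPC) = 1/(1 − 0.6) = 1/0.4 = 2.5.
ΔY = k × ΔG = (+€53 billion) / 0.4 = +€132.5 billion.

+€132.5 billion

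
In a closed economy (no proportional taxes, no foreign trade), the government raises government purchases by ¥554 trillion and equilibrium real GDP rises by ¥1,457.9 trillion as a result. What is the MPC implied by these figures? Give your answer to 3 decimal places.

0.620

Implied spending multiplier k = ΔY/ΔG = 1,457.9/554 ≈ 2.6316.
Since k = 1/(1 − MPC), MPC = 1 − 1/k = 1 − ΔG/ΔY = 1 − 554/1,457.9 ≈ 0.620.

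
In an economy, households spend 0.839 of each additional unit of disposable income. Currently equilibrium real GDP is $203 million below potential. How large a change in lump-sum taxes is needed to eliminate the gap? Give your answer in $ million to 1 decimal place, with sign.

−$39.0 million

Spending multiplier = 1/(1 − MPC) = 1/(1 − 0.839) = 1/0.161 ≈ 6.211.
Tax multiplier = −c·k = −0.839/0.161 ≈ −5.211. Need ΔY = +$203 million, so ΔT = ΔY/(−c·k) = −(+$203 million) × 0.161 / 0.839 ≈ −$39 million.
The government should cut lump-sum taxes by $39 million.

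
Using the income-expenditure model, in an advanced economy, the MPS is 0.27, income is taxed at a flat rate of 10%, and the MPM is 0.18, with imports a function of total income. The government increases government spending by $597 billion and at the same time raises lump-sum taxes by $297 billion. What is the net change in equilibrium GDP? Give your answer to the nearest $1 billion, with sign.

+$727 billion

MPC = 1 − MPS = 1 − 0.27 = 0.73.
Expenditure multiplier = 1/(1 − c(1−t) + m) = 1/(1 − 0.73×0.9 + 0.18) = 1/0.523 ≈ 1.912.
ΔG contributes k·ΔG = (+$597 billion) / 0.523 ≈ +$1,141.5 billion.
ΔT of +$297 billion changes first-round spending by −c·ΔT = −$216.81 billion, contributing k·(−c·ΔT) = (−$216.81 billion) / 0.523 ≈ −$414.6 billion.
Net ΔY = k(ΔG − c·ΔT) = (+$380.19 billion) / 0.523 ≈ +$727 billion.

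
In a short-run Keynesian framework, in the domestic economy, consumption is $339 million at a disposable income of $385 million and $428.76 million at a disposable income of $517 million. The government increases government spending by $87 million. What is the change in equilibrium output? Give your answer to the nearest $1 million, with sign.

+$272 million

MPC = ΔC/ΔYd = (428.76 − 339)/(517 − 385) = 89.76/132 = 0.68.
Expenditure multiplier = 1/(1 − MPC) = 1/(1 − 0.68) = 1/0.32 = 3.125.
ΔY = k × ΔG = (+$87 million) / 0.32 ≈ +$272 million.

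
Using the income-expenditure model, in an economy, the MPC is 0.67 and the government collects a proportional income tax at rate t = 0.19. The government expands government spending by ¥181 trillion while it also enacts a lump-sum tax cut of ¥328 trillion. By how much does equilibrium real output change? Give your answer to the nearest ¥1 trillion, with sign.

Expenditure multiplier = 1/(1 − c(1−t)) = 1/(1 − 0.67×0.81) = 1/0.4573 ≈ 2.187.
ΔG contributes k·ΔG = (+¥181 trillion) / 0.4573 ≈ +¥395.8 trillion.
ΔT of −¥328 trillion changes first-round spending by −c·ΔT = +¥219.76 trillion, contributing k·(−c·ΔT) = (+¥219.76 trillion) / 0.4573 ≈ +¥480.6 trillion.
Net ΔY = k(ΔG − c·ΔT) = (+¥400.76 trillion) / 0.4573 ≈ +¥876 trillion.

+¥876 trillion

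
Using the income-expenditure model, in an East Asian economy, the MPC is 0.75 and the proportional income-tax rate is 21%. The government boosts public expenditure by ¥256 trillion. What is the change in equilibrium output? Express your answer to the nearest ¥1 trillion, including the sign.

+¥628 trillion

Spending multiplier = 1/(1 − c(1−t)) = 1/(1 − 0.75×0.79) = 1/0.4075 ≈ 2.454.
ΔY = k × ΔG = (+¥256 trillion) / 0.4075 ≈ +¥628 trillion.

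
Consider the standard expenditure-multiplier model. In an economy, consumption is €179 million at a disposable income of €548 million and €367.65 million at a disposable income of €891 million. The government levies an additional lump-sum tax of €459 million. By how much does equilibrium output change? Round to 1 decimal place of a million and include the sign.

MPC = ΔC/ΔYd = (367.65 − 179)/(891 − 548) = 188.65/343 = 0.55.
A lump-sum tax change of +€459 million shifts disposable income by −€459 million; first-round consumption changes by −c × ΔT = −0.55 × (+€459 million) = −€252.45 million.
Expenditure multiplier = 1/(1 − MPC) = 1/(1 − 0.55) = 1/0.45 ≈ 2.222.
The tax multiplier is −c × k ≈ −1.222, so ΔY = k × (−c·ΔT) = (−€252.45 million) / 0.45 = −€561 million.

−€561.0 million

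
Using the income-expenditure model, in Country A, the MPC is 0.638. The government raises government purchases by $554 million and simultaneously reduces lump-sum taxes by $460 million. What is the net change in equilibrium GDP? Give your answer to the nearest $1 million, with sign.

Expenditure multiplier = 1/(1 − MPC) = 1/(1 − 0.638) = 1/0.362 ≈ 2.762.
ΔG contributes k·ΔG = (+$554 million) / 0.362 ≈ +$1,530.4 million.
ΔT of −$460 million changes first-round spending by −c·ΔT = +$293.48 million, contributing k·(−c·ΔT) = (+$293.48 million) / 0.362 ≈ +$810.7 million.
Net ΔY = k(ΔG − c·ΔT) = (+$847.48 million) / 0.362 ≈ +$2,341 million.

+$2,341 million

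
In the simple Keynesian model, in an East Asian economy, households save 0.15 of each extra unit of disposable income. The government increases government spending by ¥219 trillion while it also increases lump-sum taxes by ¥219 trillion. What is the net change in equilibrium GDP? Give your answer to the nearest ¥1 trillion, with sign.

MPC = 1 − MPS = 1 − 0.15 = 0.85.
Expenditure multiplier = 1/(1 − MPC) = 1/(1 − 0.85) = 1/0.15 ≈ 6.667.
ΔG contributes k·ΔG = (+¥219 trillion) / 0.15 = +¥1,460 trillion.
ΔT of +¥219 trillion changes first-round spending by −c·ΔT = −¥186.15 trillion, contributing k·(−c·ΔT) = (−¥186.15 trillion) / 0.15 = −¥1,241 trillion.
With ΔG = ΔT and no other leakages, the balanced-budget multiplier is 1, so ΔY = ΔG = +¥219 trillion.

+¥219 trillion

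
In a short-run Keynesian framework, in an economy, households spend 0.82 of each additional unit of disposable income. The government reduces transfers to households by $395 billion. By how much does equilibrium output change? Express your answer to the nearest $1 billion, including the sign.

The transfer change shifts disposable income by −$395 billion, so first-round consumption changes by c·ΔTR = 0.82 × (−$395 billion) = −$323.9 billion.
Expenditure multiplier = 1/(1 − MPC) = 1/(1 − 0.82) = 1/0.18 ≈ 5.556.
The transfer multiplier is c × k ≈ 4.556, so ΔY = k × (c·ΔTR) = (−$323.9 billion) / 0.18 ≈ −$1,799 billion.

−$1,799 billion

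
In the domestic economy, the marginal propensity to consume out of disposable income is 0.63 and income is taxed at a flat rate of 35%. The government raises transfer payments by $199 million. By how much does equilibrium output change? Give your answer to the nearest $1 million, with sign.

+$212 million

The transfer change shifts disposable income by +$199 million, so first-round consumption changes by c·ΔTR = 0.63 × (+$199 million) = +$125.37 million.
Expenditure multiplier = 1/(1 − c(1−t)) = 1/(1 − 0.63×0.65) = 1/0.5905 ≈ 1.693.
The transfer multiplier is c × k ≈ 1.067, so ΔY = k × (c·ΔTR) = (+$125.37 million) / 0.5905 ≈ +$212 million.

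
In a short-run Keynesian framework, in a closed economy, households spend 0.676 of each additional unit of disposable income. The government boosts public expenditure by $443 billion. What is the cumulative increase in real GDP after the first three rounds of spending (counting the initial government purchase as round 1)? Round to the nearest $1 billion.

Round 1 adds ΔG = $443 billion; each later round is MPC = 0.676 times the previous.
After 3 rounds: 443 + 299.468 + 202.440368 = ΔG·(1 − c^3)/(1 − c) = 443 × (1 − 0.308915776)/0.324 ≈ $945 billion.

$945 billion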